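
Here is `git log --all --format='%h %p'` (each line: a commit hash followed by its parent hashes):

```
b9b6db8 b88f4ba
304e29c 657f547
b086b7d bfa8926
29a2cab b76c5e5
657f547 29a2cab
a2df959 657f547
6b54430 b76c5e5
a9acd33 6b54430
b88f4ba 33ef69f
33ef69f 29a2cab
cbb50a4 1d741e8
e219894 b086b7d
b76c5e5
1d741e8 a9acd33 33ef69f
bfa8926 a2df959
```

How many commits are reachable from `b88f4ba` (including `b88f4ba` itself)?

4

Walking parent pointers from b88f4ba: reachable set = {29a2cab, 33ef69f, b76c5e5, b88f4ba}.
That is 4 commits.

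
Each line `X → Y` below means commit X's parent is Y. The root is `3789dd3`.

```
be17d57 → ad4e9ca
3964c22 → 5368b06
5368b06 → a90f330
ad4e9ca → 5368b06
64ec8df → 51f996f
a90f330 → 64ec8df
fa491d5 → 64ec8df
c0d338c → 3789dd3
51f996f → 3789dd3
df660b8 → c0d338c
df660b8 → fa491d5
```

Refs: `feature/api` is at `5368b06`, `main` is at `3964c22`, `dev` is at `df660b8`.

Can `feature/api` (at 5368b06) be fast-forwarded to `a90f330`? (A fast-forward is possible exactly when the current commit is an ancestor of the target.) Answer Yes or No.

A fast-forward from 5368b06 to a90f330 is possible iff 5368b06 is an ancestor of a90f330.
Ancestors of a90f330: {3789dd3, 51f996f, 64ec8df, a90f330}.
5368b06 is not among them, so fast-forward is not possible.

No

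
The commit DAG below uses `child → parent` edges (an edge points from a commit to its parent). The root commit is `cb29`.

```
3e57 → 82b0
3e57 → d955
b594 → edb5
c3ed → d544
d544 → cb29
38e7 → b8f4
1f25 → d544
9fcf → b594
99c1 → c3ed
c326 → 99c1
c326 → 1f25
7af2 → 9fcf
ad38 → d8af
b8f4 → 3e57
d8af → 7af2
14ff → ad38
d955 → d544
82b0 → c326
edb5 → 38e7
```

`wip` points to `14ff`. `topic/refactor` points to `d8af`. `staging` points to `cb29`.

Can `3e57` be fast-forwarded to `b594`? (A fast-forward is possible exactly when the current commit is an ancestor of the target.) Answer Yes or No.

A fast-forward from 3e57 to b594 is possible iff 3e57 is an ancestor of b594.
Ancestors of b594: {1f25, 38e7, 3e57, 82b0, 99c1, b594, b8f4, c326, c3ed, cb29, d544, d955, edb5}.
3e57 is among them, so fast-forward is possible.

Yes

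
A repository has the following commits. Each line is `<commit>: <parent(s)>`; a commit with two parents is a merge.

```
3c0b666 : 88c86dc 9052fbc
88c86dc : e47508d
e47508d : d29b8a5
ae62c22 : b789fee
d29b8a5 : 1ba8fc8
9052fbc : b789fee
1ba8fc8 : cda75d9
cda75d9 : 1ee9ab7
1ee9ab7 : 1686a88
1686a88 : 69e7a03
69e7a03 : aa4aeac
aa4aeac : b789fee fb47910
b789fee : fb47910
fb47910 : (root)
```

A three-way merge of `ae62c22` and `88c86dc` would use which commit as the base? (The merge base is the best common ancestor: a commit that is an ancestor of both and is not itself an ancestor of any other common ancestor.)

Ancestors of ae62c22: {ae62c22, b789fee, fb47910}.
Ancestors of 88c86dc: {1686a88, 1ba8fc8, 1ee9ab7, 69e7a03, 88c86dc, aa4aeac, b789fee, cda75d9, d29b8a5, e47508d, fb47910}.
Common ancestors: {b789fee, fb47910}.
Among these, b789fee is not an ancestor of any other common ancestor — it is the merge base.

b789fee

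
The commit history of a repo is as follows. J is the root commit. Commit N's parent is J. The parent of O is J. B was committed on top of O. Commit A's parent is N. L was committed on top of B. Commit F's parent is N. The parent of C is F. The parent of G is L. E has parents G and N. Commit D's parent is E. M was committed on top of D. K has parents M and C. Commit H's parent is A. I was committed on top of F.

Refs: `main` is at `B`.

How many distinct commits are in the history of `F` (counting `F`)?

3

Walking parent pointers from F: reachable set = {F, J, N}.
That is 3 commits.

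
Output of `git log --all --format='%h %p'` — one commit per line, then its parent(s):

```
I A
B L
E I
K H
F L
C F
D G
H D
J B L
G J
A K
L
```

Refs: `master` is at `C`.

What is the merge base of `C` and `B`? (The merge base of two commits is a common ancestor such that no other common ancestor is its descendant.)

L

Ancestors of C: {C, F, L}.
Ancestors of B: {B, L}.
Common ancestors: {L}.
The only common ancestor is L, so it is the merge base.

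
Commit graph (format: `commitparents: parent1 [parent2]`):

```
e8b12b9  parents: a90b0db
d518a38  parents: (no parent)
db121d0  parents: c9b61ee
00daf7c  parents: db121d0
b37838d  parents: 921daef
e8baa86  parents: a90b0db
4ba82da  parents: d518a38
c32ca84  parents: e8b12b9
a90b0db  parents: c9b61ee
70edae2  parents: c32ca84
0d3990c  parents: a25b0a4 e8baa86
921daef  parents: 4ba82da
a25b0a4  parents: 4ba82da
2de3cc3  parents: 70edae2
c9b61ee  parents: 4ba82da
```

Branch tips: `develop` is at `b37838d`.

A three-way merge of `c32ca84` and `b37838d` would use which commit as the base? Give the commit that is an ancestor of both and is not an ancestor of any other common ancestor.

4ba82da

Ancestors of c32ca84: {4ba82da, a90b0db, c32ca84, c9b61ee, d518a38, e8b12b9}.
Ancestors of b37838d: {4ba82da, 921daef, b37838d, d518a38}.
Common ancestors: {4ba82da, d518a38}.
Among these, 4ba82da is not an ancestor of any other common ancestor — it is the merge base.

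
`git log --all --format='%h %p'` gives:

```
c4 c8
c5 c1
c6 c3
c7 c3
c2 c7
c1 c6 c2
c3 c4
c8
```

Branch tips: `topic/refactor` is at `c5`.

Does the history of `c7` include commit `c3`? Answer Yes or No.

Yes

Ancestors of c7 (commits reachable by following parents): {c3, c4, c7, c8}.
c3 is in that set, so it is an ancestor of c7.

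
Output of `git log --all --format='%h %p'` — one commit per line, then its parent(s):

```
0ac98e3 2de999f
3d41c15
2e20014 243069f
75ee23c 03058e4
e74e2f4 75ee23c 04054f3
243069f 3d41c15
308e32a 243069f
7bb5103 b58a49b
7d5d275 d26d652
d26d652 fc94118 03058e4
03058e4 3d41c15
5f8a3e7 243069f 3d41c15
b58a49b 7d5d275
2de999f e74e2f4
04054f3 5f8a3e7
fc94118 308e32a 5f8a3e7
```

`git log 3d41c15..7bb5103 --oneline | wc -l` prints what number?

9

Reachable from 7bb5103: {03058e4, 243069f, 308e32a, 3d41c15, 5f8a3e7, 7bb5103, 7d5d275, b58a49b, d26d652, fc94118}.
Reachable from 3d41c15: {3d41c15}.
In 7bb5103's history but not 3d41c15's: {03058e4, 243069f, 308e32a, 5f8a3e7, 7bb5103, 7d5d275, b58a49b, d26d652, fc94118} — 9 commits.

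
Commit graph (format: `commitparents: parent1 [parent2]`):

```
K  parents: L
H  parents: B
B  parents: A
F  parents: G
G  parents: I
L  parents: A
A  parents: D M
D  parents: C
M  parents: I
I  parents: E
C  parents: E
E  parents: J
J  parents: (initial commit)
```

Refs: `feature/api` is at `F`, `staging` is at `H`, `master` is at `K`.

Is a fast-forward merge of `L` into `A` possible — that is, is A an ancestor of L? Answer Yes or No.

Yes

A fast-forward from A to L is possible iff A is an ancestor of L.
Ancestors of L: {A, C, D, E, I, J, L, M}.
A is among them, so fast-forward is possible.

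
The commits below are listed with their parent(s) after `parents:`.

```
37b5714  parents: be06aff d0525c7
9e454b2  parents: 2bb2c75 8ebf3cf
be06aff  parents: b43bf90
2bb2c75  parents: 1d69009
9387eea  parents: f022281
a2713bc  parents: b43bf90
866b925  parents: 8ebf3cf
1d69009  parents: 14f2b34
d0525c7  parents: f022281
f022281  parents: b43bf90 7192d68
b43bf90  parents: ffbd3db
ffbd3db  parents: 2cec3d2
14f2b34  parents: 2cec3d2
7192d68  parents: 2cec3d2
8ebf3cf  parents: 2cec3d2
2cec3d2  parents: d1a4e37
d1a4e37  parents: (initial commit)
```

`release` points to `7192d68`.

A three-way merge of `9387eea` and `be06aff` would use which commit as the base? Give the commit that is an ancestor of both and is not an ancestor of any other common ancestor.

b43bf90

Ancestors of 9387eea: {2cec3d2, 7192d68, 9387eea, b43bf90, d1a4e37, f022281, ffbd3db}.
Ancestors of be06aff: {2cec3d2, b43bf90, be06aff, d1a4e37, ffbd3db}.
Common ancestors: {2cec3d2, b43bf90, d1a4e37, ffbd3db}.
Among these, b43bf90 is not an ancestor of any other common ancestor — it is the merge base.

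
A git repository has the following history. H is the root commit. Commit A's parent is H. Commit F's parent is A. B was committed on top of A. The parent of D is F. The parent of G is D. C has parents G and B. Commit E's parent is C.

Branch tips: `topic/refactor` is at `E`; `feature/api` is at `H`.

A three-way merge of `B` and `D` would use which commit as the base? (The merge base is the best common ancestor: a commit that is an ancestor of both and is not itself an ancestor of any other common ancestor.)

Ancestors of B: {A, B, H}.
Ancestors of D: {A, D, F, H}.
Common ancestors: {A, H}.
Among these, A is not an ancestor of any other common ancestor — it is the merge base.

A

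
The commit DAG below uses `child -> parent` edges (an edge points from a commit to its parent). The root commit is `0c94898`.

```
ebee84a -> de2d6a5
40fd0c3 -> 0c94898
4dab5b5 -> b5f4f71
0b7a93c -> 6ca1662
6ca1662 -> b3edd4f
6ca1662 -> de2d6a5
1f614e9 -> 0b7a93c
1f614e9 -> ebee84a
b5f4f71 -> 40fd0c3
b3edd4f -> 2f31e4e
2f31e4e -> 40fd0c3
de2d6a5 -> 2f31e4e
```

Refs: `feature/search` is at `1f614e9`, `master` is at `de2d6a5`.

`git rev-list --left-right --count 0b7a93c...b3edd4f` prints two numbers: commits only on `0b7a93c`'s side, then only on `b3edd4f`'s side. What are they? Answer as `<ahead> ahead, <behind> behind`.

Reachable from 0b7a93c: {0b7a93c, 0c94898, 2f31e4e, 40fd0c3, 6ca1662, b3edd4f, de2d6a5}.
Reachable from b3edd4f: {0c94898, 2f31e4e, 40fd0c3, b3edd4f}.
Only in 0b7a93c's history (ahead): {0b7a93c, 6ca1662, de2d6a5} — 3.
Only in b3edd4f's history (behind): {} — 0.

3 ahead, 0 behind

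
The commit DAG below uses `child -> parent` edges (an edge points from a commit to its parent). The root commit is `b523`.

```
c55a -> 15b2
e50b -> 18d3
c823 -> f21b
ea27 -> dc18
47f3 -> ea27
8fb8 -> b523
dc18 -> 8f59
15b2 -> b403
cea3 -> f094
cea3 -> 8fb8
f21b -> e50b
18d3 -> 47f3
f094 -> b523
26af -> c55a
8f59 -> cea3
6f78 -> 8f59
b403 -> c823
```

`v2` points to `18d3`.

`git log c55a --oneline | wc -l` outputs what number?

15

Walking parent pointers from c55a: reachable set = {15b2, 18d3, 47f3, 8f59, 8fb8, b403, b523, c55a, c823, cea3, dc18, e50b, ea27, f094, f21b}.
That is 15 commits.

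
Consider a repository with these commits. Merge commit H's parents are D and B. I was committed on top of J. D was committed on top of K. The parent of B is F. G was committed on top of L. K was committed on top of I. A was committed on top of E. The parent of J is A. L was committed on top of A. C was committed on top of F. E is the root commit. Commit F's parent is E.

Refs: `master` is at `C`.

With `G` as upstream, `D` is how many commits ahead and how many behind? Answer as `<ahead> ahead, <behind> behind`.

4 ahead, 2 behind

Reachable from D: {A, D, E, I, J, K}.
Reachable from G: {A, E, G, L}.
Only in D's history (ahead): {D, I, J, K} — 4.
Only in G's history (behind): {G, L} — 2.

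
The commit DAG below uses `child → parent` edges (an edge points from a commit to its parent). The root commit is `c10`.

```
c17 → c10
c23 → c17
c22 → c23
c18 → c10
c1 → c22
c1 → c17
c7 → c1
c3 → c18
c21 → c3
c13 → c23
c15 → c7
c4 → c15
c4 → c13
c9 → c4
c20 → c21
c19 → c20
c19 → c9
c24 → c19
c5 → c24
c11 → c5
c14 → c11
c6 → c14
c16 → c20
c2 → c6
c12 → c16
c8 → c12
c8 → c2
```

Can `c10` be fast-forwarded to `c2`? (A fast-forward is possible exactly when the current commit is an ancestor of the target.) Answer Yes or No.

Yes

A fast-forward from c10 to c2 is possible iff c10 is an ancestor of c2.
Ancestors of c2: {c1, c10, c11, c13, c14, c15, c17, c18, c19, c2, c20, c21, c22, c23, c24, c3, c4, c5, c6, c7, c9}.
c10 is among them, so fast-forward is possible.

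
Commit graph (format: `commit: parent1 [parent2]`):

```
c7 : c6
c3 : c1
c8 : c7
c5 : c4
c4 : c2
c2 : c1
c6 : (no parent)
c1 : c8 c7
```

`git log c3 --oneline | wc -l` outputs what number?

Walking parent pointers from c3: reachable set = {c1, c3, c6, c7, c8}.
That is 5 commits.

5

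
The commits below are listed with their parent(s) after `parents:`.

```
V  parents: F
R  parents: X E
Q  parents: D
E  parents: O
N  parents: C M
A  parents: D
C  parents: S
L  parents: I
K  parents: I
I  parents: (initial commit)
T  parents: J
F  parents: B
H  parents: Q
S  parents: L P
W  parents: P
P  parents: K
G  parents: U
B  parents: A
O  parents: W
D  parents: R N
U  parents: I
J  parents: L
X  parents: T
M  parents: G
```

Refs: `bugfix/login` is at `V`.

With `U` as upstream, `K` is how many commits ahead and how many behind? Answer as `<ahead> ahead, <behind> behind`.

Reachable from K: {I, K}.
Reachable from U: {I, U}.
Only in K's history (ahead): {K} — 1.
Only in U's history (behind): {U} — 1.

1 ahead, 1 behind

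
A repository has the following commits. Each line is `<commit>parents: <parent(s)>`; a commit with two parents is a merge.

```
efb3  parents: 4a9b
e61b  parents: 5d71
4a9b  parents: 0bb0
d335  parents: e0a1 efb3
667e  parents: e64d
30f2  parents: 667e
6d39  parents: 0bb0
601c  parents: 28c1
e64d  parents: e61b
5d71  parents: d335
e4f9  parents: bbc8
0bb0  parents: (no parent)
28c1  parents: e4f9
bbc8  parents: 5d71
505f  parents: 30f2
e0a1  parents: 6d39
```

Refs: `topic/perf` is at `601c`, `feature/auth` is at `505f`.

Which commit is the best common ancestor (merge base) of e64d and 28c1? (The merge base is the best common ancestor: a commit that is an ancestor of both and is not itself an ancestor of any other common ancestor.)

Ancestors of e64d: {0bb0, 4a9b, 5d71, 6d39, d335, e0a1, e61b, e64d, efb3}.
Ancestors of 28c1: {0bb0, 28c1, 4a9b, 5d71, 6d39, bbc8, d335, e0a1, e4f9, efb3}.
Common ancestors: {0bb0, 4a9b, 5d71, 6d39, d335, e0a1, efb3}.
Among these, 5d71 is not an ancestor of any other common ancestor — it is the merge base.

5d71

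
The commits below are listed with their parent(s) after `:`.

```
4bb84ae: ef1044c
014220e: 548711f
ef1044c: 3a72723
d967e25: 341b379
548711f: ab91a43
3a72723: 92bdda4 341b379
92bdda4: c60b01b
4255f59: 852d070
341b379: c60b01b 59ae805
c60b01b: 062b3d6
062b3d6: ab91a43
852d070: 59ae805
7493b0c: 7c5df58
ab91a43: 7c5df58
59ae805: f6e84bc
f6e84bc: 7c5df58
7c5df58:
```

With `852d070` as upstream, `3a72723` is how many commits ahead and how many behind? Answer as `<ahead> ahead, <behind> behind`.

Reachable from 3a72723: {062b3d6, 341b379, 3a72723, 59ae805, 7c5df58, 92bdda4, ab91a43, c60b01b, f6e84bc}.
Reachable from 852d070: {59ae805, 7c5df58, 852d070, f6e84bc}.
Only in 3a72723's history (ahead): {062b3d6, 341b379, 3a72723, 92bdda4, ab91a43, c60b01b} — 6.
Only in 852d070's history (behind): {852d070} — 1.

6 ahead, 1 behind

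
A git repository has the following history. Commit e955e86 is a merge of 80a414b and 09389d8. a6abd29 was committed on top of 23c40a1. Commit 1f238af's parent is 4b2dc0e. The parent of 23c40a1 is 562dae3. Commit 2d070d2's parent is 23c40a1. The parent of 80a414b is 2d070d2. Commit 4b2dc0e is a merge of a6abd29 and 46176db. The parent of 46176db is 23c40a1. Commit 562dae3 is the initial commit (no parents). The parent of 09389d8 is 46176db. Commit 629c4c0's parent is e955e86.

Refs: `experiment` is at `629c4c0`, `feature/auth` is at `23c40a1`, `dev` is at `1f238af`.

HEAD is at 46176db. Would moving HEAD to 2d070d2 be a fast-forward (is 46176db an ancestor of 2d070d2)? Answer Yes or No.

A fast-forward from 46176db to 2d070d2 is possible iff 46176db is an ancestor of 2d070d2.
Ancestors of 2d070d2: {23c40a1, 2d070d2, 562dae3}.
46176db is not among them, so fast-forward is not possible.

No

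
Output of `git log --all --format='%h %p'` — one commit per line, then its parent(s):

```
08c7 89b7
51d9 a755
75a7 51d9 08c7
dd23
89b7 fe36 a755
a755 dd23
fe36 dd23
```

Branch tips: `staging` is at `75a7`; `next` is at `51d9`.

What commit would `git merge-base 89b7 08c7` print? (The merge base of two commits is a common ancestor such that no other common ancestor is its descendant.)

89b7

Ancestors of 89b7: {89b7, a755, dd23, fe36}.
Ancestors of 08c7: {08c7, 89b7, a755, dd23, fe36}.
Common ancestors: {89b7, a755, dd23, fe36}.
Among these, 89b7 is not an ancestor of any other common ancestor — it is the merge base.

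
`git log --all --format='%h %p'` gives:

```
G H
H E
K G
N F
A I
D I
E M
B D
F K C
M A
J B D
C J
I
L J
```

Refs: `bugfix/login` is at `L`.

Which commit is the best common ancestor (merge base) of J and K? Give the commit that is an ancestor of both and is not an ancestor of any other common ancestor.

I

Ancestors of J: {B, D, I, J}.
Ancestors of K: {A, E, G, H, I, K, M}.
Common ancestors: {I}.
The only common ancestor is I, so it is the merge base.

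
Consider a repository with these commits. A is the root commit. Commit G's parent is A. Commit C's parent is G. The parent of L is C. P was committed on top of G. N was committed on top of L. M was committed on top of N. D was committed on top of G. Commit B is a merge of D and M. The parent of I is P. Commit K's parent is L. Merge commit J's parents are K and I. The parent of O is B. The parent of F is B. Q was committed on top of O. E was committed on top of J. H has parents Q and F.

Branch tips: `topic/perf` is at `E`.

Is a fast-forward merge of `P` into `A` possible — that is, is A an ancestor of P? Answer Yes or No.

A fast-forward from A to P is possible iff A is an ancestor of P.
Ancestors of P: {A, G, P}.
A is among them, so fast-forward is possible.

Yes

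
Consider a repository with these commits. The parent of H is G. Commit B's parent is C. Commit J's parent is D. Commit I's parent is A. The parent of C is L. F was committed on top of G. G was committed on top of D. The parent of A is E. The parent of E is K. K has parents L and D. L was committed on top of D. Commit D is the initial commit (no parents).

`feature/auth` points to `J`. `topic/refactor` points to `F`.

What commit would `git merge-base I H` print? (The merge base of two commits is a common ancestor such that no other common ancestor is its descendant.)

Ancestors of I: {A, D, E, I, K, L}.
Ancestors of H: {D, G, H}.
Common ancestors: {D}.
The only common ancestor is D, so it is the merge base.

D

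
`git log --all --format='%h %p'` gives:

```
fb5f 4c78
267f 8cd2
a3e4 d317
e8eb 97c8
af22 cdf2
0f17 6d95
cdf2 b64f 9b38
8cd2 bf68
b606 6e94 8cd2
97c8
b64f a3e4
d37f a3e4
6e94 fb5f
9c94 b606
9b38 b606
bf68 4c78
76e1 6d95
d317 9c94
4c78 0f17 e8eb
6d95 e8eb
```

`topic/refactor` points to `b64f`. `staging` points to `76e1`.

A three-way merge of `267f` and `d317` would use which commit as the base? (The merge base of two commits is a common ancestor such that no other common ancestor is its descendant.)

Ancestors of 267f: {0f17, 267f, 4c78, 6d95, 8cd2, 97c8, bf68, e8eb}.
Ancestors of d317: {0f17, 4c78, 6d95, 6e94, 8cd2, 97c8, 9c94, b606, bf68, d317, e8eb, fb5f}.
Common ancestors: {0f17, 4c78, 6d95, 8cd2, 97c8, bf68, e8eb}.
Among these, 8cd2 is not an ancestor of any other common ancestor — it is the merge base.

8cd2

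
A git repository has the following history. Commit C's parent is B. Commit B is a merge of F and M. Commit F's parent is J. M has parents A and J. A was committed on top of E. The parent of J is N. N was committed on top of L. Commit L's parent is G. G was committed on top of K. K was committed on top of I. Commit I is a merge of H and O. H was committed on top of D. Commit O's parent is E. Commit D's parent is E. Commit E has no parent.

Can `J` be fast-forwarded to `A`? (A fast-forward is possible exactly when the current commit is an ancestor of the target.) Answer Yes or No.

No

A fast-forward from J to A is possible iff J is an ancestor of A.
Ancestors of A: {A, E}.
J is not among them, so fast-forward is not possible.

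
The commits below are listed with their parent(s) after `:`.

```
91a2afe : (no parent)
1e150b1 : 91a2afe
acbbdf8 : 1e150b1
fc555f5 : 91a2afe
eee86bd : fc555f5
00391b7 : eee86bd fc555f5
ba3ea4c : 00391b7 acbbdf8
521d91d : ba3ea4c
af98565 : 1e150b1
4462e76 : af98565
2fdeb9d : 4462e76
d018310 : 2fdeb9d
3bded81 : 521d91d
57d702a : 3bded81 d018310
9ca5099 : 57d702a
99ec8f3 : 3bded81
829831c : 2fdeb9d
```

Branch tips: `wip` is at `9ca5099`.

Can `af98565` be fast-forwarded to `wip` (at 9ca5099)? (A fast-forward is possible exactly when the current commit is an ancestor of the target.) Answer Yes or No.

A fast-forward from af98565 to 9ca5099 is possible iff af98565 is an ancestor of 9ca5099.
Ancestors of 9ca5099: {00391b7, 1e150b1, 2fdeb9d, 3bded81, 4462e76, 521d91d, 57d702a, 91a2afe, 9ca5099, acbbdf8, af98565, ba3ea4c, d018310, eee86bd, fc555f5}.
af98565 is among them, so fast-forward is possible.

Yes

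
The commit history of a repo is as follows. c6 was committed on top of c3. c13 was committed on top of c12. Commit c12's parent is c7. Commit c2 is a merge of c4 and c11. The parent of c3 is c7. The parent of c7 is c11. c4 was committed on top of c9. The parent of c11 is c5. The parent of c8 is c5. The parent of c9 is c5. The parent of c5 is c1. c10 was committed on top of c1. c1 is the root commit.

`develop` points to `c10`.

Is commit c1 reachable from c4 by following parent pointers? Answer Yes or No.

Yes

Ancestors of c4 (commits reachable by following parents): {c1, c4, c5, c9}.
c1 is in that set, so it is an ancestor of c4.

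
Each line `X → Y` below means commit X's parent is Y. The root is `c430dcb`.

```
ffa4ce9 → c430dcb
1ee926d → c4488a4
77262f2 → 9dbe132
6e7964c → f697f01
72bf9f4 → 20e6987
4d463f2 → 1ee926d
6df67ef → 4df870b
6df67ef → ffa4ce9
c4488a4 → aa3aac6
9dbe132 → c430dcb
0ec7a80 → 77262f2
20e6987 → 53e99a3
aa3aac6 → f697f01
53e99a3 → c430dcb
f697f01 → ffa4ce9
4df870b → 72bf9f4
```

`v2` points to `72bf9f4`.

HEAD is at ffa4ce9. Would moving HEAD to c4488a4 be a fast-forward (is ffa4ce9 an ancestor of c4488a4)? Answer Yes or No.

A fast-forward from ffa4ce9 to c4488a4 is possible iff ffa4ce9 is an ancestor of c4488a4.
Ancestors of c4488a4: {aa3aac6, c430dcb, c4488a4, f697f01, ffa4ce9}.
ffa4ce9 is among them, so fast-forward is possible.

Yes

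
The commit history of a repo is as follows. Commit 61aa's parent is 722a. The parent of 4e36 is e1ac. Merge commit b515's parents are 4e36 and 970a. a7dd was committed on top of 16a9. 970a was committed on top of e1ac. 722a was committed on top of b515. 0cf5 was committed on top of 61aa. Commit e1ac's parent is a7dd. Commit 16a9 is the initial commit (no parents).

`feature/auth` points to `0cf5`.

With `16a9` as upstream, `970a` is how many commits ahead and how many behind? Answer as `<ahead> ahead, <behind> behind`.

3 ahead, 0 behind

Reachable from 970a: {16a9, 970a, a7dd, e1ac}.
Reachable from 16a9: {16a9}.
Only in 970a's history (ahead): {970a, a7dd, e1ac} — 3.
Only in 16a9's history (behind): {} — 0.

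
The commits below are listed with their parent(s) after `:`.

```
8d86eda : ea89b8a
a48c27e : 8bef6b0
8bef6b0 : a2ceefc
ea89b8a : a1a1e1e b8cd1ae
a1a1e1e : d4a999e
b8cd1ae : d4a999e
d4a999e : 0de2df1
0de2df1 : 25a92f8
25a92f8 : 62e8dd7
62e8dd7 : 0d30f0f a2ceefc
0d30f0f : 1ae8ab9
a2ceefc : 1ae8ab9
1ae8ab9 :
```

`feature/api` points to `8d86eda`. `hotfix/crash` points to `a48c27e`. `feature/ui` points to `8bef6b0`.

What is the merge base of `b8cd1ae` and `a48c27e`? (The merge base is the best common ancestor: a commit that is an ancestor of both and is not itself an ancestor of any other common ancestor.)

a2ceefc

Ancestors of b8cd1ae: {0d30f0f, 0de2df1, 1ae8ab9, 25a92f8, 62e8dd7, a2ceefc, b8cd1ae, d4a999e}.
Ancestors of a48c27e: {1ae8ab9, 8bef6b0, a2ceefc, a48c27e}.
Common ancestors: {1ae8ab9, a2ceefc}.
Among these, a2ceefc is not an ancestor of any other common ancestor — it is the merge base.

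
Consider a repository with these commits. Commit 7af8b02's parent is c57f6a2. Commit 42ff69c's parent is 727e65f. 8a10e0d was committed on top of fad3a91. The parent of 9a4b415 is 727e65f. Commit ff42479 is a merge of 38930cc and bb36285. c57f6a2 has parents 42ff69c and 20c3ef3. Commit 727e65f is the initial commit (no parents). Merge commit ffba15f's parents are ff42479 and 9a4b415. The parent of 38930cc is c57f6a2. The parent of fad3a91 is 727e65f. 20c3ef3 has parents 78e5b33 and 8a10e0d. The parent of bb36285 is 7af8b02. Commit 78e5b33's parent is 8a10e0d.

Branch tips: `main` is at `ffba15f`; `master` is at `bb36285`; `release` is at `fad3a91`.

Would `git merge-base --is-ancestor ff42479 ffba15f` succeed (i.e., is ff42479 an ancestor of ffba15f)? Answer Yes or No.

Yes

Ancestors of ffba15f (commits reachable by following parents): {20c3ef3, 38930cc, 42ff69c, 727e65f, 78e5b33, 7af8b02, 8a10e0d, 9a4b415, bb36285, c57f6a2, fad3a91, ff42479, ffba15f}.
ff42479 is in that set, so it is an ancestor of ffba15f.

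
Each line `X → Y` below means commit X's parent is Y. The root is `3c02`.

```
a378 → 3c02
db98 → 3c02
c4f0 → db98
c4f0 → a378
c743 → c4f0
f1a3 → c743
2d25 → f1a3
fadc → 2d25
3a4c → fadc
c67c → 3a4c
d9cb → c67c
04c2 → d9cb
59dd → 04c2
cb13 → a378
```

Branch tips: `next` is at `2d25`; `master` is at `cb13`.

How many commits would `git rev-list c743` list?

5

Walking parent pointers from c743: reachable set = {3c02, a378, c4f0, c743, db98}.
That is 5 commits.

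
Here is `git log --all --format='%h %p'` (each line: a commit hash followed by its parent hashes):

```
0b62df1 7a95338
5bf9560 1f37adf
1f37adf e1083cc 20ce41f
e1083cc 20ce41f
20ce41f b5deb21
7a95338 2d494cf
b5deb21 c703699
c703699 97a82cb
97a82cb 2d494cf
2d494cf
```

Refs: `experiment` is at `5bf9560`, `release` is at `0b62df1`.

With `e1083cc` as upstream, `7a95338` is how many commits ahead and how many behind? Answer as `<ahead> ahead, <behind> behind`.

Reachable from 7a95338: {2d494cf, 7a95338}.
Reachable from e1083cc: {20ce41f, 2d494cf, 97a82cb, b5deb21, c703699, e1083cc}.
Only in 7a95338's history (ahead): {7a95338} — 1.
Only in e1083cc's history (behind): {20ce41f, 97a82cb, b5deb21, c703699, e1083cc} — 5.

1 ahead, 5 behind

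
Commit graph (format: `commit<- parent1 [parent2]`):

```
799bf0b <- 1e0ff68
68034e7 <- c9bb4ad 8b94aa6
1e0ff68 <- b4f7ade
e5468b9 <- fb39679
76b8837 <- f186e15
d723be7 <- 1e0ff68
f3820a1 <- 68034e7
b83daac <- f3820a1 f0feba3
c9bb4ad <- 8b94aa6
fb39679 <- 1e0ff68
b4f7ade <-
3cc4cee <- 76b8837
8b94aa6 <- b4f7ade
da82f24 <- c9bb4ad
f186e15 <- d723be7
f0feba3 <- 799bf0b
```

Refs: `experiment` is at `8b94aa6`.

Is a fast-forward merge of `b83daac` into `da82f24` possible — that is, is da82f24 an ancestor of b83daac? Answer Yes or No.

No

A fast-forward from da82f24 to b83daac is possible iff da82f24 is an ancestor of b83daac.
Ancestors of b83daac: {1e0ff68, 68034e7, 799bf0b, 8b94aa6, b4f7ade, b83daac, c9bb4ad, f0feba3, f3820a1}.
da82f24 is not among them, so fast-forward is not possible.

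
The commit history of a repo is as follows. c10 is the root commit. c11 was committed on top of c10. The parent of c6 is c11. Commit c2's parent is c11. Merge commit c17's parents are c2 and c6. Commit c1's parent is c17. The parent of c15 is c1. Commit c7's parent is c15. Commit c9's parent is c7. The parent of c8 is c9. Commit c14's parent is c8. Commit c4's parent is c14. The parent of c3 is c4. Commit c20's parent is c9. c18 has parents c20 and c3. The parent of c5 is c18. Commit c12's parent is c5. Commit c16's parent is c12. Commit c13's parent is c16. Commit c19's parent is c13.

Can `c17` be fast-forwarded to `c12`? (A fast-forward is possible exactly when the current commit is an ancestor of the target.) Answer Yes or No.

A fast-forward from c17 to c12 is possible iff c17 is an ancestor of c12.
Ancestors of c12: {c1, c10, c11, c12, c14, c15, c17, c18, c2, c20, c3, c4, c5, c6, c7, c8, c9}.
c17 is among them, so fast-forward is possible.

Yes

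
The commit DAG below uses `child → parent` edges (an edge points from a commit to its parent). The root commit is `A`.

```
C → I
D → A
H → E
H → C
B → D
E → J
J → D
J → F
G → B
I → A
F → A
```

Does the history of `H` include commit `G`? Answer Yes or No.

No

Ancestors of H: {A, C, D, E, F, H, I, J}.
G is not in that set, so it is not an ancestor of H.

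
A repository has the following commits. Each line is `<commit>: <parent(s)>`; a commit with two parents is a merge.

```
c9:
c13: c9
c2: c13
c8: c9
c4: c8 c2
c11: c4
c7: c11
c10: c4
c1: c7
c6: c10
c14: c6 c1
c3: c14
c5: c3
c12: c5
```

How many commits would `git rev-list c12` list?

14

Walking parent pointers from c12: reachable set = {c1, c10, c11, c12, c13, c14, c2, c3, c4, c5, c6, c7, c8, c9}.
That is 14 commits.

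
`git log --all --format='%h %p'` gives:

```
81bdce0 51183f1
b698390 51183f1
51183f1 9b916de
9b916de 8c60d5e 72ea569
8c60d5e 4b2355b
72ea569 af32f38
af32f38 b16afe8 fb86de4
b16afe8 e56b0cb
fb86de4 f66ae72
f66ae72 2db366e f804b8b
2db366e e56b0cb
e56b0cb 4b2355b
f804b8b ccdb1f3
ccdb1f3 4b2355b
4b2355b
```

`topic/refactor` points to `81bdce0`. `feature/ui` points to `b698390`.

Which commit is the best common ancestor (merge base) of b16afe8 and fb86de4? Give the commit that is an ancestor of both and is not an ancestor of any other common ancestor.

e56b0cb

Ancestors of b16afe8: {4b2355b, b16afe8, e56b0cb}.
Ancestors of fb86de4: {2db366e, 4b2355b, ccdb1f3, e56b0cb, f66ae72, f804b8b, fb86de4}.
Common ancestors: {4b2355b, e56b0cb}.
Among these, e56b0cb is not an ancestor of any other common ancestor — it is the merge base.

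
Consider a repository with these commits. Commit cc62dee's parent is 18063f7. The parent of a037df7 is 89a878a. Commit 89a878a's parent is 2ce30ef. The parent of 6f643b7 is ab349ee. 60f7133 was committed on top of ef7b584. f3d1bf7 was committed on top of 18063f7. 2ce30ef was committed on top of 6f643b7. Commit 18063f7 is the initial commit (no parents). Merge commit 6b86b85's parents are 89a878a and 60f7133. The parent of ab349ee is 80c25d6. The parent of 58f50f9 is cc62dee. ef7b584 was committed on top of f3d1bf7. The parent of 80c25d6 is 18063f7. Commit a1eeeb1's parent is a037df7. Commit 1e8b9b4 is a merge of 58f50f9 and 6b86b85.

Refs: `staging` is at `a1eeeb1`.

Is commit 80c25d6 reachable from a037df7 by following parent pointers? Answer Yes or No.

Yes

Ancestors of a037df7 (commits reachable by following parents): {18063f7, 2ce30ef, 6f643b7, 80c25d6, 89a878a, a037df7, ab349ee}.
80c25d6 is in that set, so it is an ancestor of a037df7.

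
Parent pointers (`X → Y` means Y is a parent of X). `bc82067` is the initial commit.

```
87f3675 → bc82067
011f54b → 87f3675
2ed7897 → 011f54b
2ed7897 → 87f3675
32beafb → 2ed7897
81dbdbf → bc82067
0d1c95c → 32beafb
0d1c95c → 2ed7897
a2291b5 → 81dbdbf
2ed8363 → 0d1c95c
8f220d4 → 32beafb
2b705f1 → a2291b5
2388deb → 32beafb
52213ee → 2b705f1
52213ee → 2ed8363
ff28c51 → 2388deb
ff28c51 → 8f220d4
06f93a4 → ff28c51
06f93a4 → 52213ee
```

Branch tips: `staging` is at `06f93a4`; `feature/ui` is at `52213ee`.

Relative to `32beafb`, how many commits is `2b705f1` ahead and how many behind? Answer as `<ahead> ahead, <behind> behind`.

Reachable from 2b705f1: {2b705f1, 81dbdbf, a2291b5, bc82067}.
Reachable from 32beafb: {011f54b, 2ed7897, 32beafb, 87f3675, bc82067}.
Only in 2b705f1's history (ahead): {2b705f1, 81dbdbf, a2291b5} — 3.
Only in 32beafb's history (behind): {011f54b, 2ed7897, 32beafb, 87f3675} — 4.

3 ahead, 4 behind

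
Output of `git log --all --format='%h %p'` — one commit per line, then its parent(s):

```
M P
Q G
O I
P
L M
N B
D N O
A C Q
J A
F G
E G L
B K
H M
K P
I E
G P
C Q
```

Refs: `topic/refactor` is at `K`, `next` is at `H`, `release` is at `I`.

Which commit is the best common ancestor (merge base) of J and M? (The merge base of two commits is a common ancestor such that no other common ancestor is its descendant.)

Ancestors of J: {A, C, G, J, P, Q}.
Ancestors of M: {M, P}.
Common ancestors: {P}.
The only common ancestor is P, so it is the merge base.

P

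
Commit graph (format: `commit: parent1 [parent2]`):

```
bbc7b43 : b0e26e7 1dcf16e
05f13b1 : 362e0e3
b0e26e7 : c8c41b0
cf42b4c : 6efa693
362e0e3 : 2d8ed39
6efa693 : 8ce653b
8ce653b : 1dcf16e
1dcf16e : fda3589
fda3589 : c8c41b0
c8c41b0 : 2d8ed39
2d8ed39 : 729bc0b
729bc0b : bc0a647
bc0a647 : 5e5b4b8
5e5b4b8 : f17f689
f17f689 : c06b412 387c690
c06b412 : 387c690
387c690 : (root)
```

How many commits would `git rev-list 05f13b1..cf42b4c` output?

6

Reachable from cf42b4c: {1dcf16e, 2d8ed39, 387c690, 5e5b4b8, 6efa693, 729bc0b, 8ce653b, bc0a647, c06b412, c8c41b0, cf42b4c, f17f689, fda3589}.
Reachable from 05f13b1: {05f13b1, 2d8ed39, 362e0e3, 387c690, 5e5b4b8, 729bc0b, bc0a647, c06b412, f17f689}.
In cf42b4c's history but not 05f13b1's: {1dcf16e, 6efa693, 8ce653b, c8c41b0, cf42b4c, fda3589} — 6 commits.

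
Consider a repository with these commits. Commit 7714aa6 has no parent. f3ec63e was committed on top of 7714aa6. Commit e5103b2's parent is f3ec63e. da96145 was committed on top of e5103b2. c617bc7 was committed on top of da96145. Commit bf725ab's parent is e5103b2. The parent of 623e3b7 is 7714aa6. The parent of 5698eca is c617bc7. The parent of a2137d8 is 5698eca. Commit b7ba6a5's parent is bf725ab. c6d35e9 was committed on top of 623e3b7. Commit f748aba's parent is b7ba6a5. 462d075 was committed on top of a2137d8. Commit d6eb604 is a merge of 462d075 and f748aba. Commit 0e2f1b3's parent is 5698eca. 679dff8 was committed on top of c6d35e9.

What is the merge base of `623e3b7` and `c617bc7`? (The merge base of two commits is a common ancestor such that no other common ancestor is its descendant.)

Ancestors of 623e3b7: {623e3b7, 7714aa6}.
Ancestors of c617bc7: {7714aa6, c617bc7, da96145, e5103b2, f3ec63e}.
Common ancestors: {7714aa6}.
The only common ancestor is 7714aa6, so it is the merge base.

7714aa6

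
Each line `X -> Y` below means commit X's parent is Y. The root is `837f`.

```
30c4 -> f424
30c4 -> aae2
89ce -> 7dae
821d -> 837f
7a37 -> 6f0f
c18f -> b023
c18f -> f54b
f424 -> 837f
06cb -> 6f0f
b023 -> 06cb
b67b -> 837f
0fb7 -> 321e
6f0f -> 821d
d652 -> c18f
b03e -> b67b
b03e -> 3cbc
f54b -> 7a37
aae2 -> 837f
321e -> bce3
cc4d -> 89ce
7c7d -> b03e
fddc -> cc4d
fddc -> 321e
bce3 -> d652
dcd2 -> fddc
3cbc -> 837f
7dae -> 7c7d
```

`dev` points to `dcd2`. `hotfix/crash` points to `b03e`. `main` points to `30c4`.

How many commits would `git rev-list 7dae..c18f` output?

7

Reachable from c18f: {06cb, 6f0f, 7a37, 821d, 837f, b023, c18f, f54b}.
Reachable from 7dae: {3cbc, 7c7d, 7dae, 837f, b03e, b67b}.
In c18f's history but not 7dae's: {06cb, 6f0f, 7a37, 821d, b023, c18f, f54b} — 7 commits.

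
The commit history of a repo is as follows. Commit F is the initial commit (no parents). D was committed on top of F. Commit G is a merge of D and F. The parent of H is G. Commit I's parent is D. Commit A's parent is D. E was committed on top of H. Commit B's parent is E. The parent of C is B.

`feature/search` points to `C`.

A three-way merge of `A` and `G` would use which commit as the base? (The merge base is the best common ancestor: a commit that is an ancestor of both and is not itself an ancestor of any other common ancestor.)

D

Ancestors of A: {A, D, F}.
Ancestors of G: {D, F, G}.
Common ancestors: {D, F}.
Among these, D is not an ancestor of any other common ancestor — it is the merge base.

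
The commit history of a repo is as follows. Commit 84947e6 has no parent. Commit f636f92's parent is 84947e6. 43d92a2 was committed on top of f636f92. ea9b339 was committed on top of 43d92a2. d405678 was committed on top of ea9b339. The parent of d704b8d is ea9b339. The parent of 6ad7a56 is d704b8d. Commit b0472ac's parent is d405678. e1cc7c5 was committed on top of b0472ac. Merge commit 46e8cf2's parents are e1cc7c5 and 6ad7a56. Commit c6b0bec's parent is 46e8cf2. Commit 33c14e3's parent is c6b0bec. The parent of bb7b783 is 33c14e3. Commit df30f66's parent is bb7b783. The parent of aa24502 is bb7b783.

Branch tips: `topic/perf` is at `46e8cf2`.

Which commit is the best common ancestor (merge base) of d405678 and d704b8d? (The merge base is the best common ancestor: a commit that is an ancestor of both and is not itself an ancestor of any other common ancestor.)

ea9b339

Ancestors of d405678: {43d92a2, 84947e6, d405678, ea9b339, f636f92}.
Ancestors of d704b8d: {43d92a2, 84947e6, d704b8d, ea9b339, f636f92}.
Common ancestors: {43d92a2, 84947e6, ea9b339, f636f92}.
Among these, ea9b339 is not an ancestor of any other common ancestor — it is the merge base.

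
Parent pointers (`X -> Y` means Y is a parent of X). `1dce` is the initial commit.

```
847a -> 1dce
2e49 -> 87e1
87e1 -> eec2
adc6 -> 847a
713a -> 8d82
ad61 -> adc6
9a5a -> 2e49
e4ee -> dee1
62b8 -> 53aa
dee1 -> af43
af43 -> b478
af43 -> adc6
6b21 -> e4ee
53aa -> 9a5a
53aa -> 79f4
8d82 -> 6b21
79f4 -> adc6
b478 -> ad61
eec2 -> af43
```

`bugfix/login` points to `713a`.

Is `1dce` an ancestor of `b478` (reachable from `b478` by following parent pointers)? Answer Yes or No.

Yes

Ancestors of b478 (commits reachable by following parents): {1dce, 847a, ad61, adc6, b478}.
1dce is in that set, so it is an ancestor of b478.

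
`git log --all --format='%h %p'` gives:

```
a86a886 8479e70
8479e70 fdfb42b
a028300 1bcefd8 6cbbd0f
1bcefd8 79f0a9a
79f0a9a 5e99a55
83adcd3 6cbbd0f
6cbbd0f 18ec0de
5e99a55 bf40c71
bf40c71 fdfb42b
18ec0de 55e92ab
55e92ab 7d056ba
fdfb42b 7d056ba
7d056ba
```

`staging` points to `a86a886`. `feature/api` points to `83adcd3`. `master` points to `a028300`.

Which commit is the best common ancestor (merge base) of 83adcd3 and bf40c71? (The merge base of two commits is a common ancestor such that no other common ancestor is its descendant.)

7d056ba

Ancestors of 83adcd3: {18ec0de, 55e92ab, 6cbbd0f, 7d056ba, 83adcd3}.
Ancestors of bf40c71: {7d056ba, bf40c71, fdfb42b}.
Common ancestors: {7d056ba}.
The only common ancestor is 7d056ba, so it is the merge base.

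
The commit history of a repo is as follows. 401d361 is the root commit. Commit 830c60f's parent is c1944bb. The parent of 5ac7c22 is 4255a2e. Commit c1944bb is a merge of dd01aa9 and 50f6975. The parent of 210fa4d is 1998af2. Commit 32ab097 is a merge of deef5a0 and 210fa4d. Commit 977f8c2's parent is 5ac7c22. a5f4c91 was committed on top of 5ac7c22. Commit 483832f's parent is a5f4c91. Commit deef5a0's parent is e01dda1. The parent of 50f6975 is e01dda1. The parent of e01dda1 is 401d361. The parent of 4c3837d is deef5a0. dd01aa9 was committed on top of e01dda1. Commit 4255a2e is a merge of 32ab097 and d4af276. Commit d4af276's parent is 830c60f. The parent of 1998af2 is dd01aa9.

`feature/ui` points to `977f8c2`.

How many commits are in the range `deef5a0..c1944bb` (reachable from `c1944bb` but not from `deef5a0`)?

Reachable from c1944bb: {401d361, 50f6975, c1944bb, dd01aa9, e01dda1}.
Reachable from deef5a0: {401d361, deef5a0, e01dda1}.
In c1944bb's history but not deef5a0's: {50f6975, c1944bb, dd01aa9} — 3 commits.

3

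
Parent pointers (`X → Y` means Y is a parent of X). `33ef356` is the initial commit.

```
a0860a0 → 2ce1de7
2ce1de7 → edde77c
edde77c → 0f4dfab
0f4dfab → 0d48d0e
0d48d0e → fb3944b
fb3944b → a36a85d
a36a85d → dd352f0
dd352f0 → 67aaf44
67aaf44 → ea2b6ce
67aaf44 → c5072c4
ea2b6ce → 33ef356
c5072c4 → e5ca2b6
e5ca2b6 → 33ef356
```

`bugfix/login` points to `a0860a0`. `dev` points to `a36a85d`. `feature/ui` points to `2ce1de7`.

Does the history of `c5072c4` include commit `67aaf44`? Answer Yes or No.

No

Ancestors of c5072c4: {33ef356, c5072c4, e5ca2b6}.
67aaf44 is not in that set, so it is not an ancestor of c5072c4.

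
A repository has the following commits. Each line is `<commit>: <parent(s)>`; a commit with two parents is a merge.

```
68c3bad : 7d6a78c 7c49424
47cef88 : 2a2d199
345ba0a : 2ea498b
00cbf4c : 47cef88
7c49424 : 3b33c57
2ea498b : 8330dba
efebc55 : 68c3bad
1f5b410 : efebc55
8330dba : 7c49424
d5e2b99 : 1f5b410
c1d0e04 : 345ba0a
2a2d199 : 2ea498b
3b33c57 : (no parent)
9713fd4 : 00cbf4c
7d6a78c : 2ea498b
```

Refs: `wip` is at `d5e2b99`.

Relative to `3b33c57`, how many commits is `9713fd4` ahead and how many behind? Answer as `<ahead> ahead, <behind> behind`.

7 ahead, 0 behind

Reachable from 9713fd4: {00cbf4c, 2a2d199, 2ea498b, 3b33c57, 47cef88, 7c49424, 8330dba, 9713fd4}.
Reachable from 3b33c57: {3b33c57}.
Only in 9713fd4's history (ahead): {00cbf4c, 2a2d199, 2ea498b, 47cef88, 7c49424, 8330dba, 9713fd4} — 7.
Only in 3b33c57's history (behind): {} — 0.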